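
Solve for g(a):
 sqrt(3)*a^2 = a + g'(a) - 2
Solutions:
 g(a) = C1 + sqrt(3)*a^3/3 - a^2/2 + 2*a


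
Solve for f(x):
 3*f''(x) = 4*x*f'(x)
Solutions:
 f(x) = C1 + C2*erfi(sqrt(6)*x/3)


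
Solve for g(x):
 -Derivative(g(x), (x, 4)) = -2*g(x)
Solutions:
 g(x) = C1*exp(-2^(1/4)*x) + C2*exp(2^(1/4)*x) + C3*sin(2^(1/4)*x) + C4*cos(2^(1/4)*x)


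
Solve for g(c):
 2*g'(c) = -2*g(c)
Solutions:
 g(c) = C1*exp(-c)


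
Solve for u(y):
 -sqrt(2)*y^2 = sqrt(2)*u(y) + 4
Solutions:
 u(y) = -y^2 - 2*sqrt(2)


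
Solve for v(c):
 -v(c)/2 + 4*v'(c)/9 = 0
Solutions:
 v(c) = C1*exp(9*c/8)


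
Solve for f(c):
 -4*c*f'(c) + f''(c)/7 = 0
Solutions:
 f(c) = C1 + C2*erfi(sqrt(14)*c)


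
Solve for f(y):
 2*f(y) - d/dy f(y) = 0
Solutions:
 f(y) = C1*exp(2*y)


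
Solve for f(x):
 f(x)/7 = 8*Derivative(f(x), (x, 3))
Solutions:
 f(x) = C3*exp(7^(2/3)*x/14) + (C1*sin(sqrt(3)*7^(2/3)*x/28) + C2*cos(sqrt(3)*7^(2/3)*x/28))*exp(-7^(2/3)*x/28)


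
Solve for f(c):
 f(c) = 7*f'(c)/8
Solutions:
 f(c) = C1*exp(8*c/7)


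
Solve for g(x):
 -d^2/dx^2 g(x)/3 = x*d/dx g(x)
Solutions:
 g(x) = C1 + C2*erf(sqrt(6)*x/2)


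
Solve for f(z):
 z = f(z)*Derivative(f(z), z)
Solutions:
 f(z) = -sqrt(C1 + z^2)
 f(z) = sqrt(C1 + z^2)


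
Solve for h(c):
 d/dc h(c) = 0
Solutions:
 h(c) = C1


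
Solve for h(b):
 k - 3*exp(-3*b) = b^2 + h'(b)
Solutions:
 h(b) = C1 - b^3/3 + b*k + exp(-3*b)


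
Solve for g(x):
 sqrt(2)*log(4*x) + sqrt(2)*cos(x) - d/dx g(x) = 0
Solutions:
 g(x) = C1 + sqrt(2)*x*(log(x) - 1) + 2*sqrt(2)*x*log(2) + sqrt(2)*sin(x)


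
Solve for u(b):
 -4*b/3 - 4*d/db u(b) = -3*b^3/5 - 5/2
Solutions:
 u(b) = C1 + 3*b^4/80 - b^2/6 + 5*b/8


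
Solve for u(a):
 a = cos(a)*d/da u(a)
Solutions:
 u(a) = C1 + Integral(a/cos(a), a)


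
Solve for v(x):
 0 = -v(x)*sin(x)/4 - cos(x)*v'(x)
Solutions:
 v(x) = C1*cos(x)^(1/4)


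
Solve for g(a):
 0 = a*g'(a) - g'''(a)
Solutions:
 g(a) = C1 + Integral(C2*airyai(a) + C3*airybi(a), a)


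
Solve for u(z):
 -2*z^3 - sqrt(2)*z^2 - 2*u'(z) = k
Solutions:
 u(z) = C1 - k*z/2 - z^4/4 - sqrt(2)*z^3/6


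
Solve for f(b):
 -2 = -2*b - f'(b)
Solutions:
 f(b) = C1 - b^2 + 2*b


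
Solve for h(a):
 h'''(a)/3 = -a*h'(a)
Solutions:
 h(a) = C1 + Integral(C2*airyai(-3^(1/3)*a) + C3*airybi(-3^(1/3)*a), a)


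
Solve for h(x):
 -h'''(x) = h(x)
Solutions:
 h(x) = C3*exp(-x) + (C1*sin(sqrt(3)*x/2) + C2*cos(sqrt(3)*x/2))*exp(x/2)


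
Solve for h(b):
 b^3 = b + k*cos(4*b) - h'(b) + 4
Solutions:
 h(b) = C1 - b^4/4 + b^2/2 + 4*b + k*sin(4*b)/4


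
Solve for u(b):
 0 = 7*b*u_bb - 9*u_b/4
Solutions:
 u(b) = C1 + C2*b^(37/28)


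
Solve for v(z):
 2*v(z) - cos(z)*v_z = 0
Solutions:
 v(z) = C1*(sin(z) + 1)/(sin(z) - 1)


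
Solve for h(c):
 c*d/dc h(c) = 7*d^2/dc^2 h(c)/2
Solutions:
 h(c) = C1 + C2*erfi(sqrt(7)*c/7)


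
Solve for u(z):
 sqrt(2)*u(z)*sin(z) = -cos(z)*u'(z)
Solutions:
 u(z) = C1*cos(z)^(sqrt(2))


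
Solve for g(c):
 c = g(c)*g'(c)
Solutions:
 g(c) = -sqrt(C1 + c^2)
 g(c) = sqrt(C1 + c^2)


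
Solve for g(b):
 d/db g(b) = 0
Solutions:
 g(b) = C1


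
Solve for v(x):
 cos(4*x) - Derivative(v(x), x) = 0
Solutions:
 v(x) = C1 + sin(4*x)/4


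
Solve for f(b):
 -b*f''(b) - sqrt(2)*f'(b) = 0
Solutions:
 f(b) = C1 + C2*b^(1 - sqrt(2))


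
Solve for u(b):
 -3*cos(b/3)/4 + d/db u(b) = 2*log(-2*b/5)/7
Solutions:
 u(b) = C1 + 2*b*log(-b)/7 - 2*b*log(5)/7 - 2*b/7 + 2*b*log(2)/7 + 9*sin(b/3)/4


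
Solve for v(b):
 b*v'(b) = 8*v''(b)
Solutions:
 v(b) = C1 + C2*erfi(b/4)


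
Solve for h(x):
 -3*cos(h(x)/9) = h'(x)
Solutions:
 3*x - 9*log(sin(h(x)/9) - 1)/2 + 9*log(sin(h(x)/9) + 1)/2 = C1


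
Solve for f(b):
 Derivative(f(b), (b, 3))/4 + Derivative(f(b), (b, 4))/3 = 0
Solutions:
 f(b) = C1 + C2*b + C3*b^2 + C4*exp(-3*b/4)


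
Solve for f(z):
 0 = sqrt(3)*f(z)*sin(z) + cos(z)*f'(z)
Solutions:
 f(z) = C1*cos(z)^(sqrt(3))


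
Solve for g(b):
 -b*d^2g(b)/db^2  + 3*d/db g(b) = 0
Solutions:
 g(b) = C1 + C2*b^4


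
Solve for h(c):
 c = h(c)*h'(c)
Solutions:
 h(c) = -sqrt(C1 + c^2)
 h(c) = sqrt(C1 + c^2)


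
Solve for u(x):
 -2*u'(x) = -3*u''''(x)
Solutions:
 u(x) = C1 + C4*exp(2^(1/3)*3^(2/3)*x/3) + (C2*sin(2^(1/3)*3^(1/6)*x/2) + C3*cos(2^(1/3)*3^(1/6)*x/2))*exp(-2^(1/3)*3^(2/3)*x/6)


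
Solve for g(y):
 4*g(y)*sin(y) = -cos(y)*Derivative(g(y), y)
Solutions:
 g(y) = C1*cos(y)^4


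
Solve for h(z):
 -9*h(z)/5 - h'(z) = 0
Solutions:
 h(z) = C1*exp(-9*z/5)


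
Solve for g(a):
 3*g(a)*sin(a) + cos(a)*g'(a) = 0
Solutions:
 g(a) = C1*cos(a)^3


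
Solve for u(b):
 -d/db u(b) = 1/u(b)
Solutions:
 u(b) = -sqrt(C1 - 2*b)
 u(b) = sqrt(C1 - 2*b)


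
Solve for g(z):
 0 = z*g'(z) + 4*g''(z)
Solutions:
 g(z) = C1 + C2*erf(sqrt(2)*z/4)


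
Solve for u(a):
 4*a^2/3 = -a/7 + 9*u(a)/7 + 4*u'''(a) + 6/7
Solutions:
 u(a) = C3*exp(-3^(2/3)*98^(1/3)*a/14) + 28*a^2/27 + a/9 + (C1*sin(3*3^(1/6)*98^(1/3)*a/28) + C2*cos(3*3^(1/6)*98^(1/3)*a/28))*exp(3^(2/3)*98^(1/3)*a/28) - 2/3


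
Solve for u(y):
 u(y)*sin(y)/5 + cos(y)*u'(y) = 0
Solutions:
 u(y) = C1*cos(y)^(1/5)


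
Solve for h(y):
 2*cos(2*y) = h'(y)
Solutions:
 h(y) = C1 + sin(2*y)


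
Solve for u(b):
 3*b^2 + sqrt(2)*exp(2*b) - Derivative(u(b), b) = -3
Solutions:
 u(b) = C1 + b^3 + 3*b + sqrt(2)*exp(2*b)/2


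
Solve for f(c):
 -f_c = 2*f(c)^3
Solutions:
 f(c) = -sqrt(2)*sqrt(-1/(C1 - 2*c))/2
 f(c) = sqrt(2)*sqrt(-1/(C1 - 2*c))/2


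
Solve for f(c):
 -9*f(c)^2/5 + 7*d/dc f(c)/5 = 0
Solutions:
 f(c) = -7/(C1 + 9*c)


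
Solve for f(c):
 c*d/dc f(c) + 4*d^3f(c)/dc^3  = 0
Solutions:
 f(c) = C1 + Integral(C2*airyai(-2^(1/3)*c/2) + C3*airybi(-2^(1/3)*c/2), c)


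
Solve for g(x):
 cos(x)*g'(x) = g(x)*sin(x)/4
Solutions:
 g(x) = C1/cos(x)^(1/4)


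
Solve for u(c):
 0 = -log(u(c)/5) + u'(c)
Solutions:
 Integral(1/(-log(_y) + log(5)), (_y, u(c))) = C1 - c


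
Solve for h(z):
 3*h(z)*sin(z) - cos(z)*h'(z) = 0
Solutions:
 h(z) = C1/cos(z)^3


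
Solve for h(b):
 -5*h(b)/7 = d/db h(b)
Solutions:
 h(b) = C1*exp(-5*b/7)


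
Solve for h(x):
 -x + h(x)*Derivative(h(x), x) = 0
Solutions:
 h(x) = -sqrt(C1 + x^2)
 h(x) = sqrt(C1 + x^2)


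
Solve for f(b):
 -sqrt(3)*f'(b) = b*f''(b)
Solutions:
 f(b) = C1 + C2*b^(1 - sqrt(3))


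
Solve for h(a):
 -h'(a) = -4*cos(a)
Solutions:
 h(a) = C1 + 4*sin(a)


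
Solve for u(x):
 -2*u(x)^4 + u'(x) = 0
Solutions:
 u(x) = (-1/(C1 + 6*x))^(1/3)
 u(x) = (-1/(C1 + 2*x))^(1/3)*(-3^(2/3) - 3*3^(1/6)*I)/6
 u(x) = (-1/(C1 + 2*x))^(1/3)*(-3^(2/3) + 3*3^(1/6)*I)/6


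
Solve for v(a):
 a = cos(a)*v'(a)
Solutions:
 v(a) = C1 + Integral(a/cos(a), a)


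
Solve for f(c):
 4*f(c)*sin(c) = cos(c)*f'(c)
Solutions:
 f(c) = C1/cos(c)^4


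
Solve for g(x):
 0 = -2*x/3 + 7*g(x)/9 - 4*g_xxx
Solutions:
 g(x) = C3*exp(42^(1/3)*x/6) + 6*x/7 + (C1*sin(14^(1/3)*3^(5/6)*x/12) + C2*cos(14^(1/3)*3^(5/6)*x/12))*exp(-42^(1/3)*x/12)


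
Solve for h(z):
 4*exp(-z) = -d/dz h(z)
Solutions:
 h(z) = C1 + 4*exp(-z)


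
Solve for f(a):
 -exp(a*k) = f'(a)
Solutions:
 f(a) = C1 - exp(a*k)/k


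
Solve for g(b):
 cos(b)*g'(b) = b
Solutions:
 g(b) = C1 + Integral(b/cos(b), b)


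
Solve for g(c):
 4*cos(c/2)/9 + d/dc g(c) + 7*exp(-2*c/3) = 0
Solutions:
 g(c) = C1 - 8*sin(c/2)/9 + 21*exp(-2*c/3)/2


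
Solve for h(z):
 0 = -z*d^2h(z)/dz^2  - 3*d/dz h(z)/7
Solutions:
 h(z) = C1 + C2*z^(4/7)


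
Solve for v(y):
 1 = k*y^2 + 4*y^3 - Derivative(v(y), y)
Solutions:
 v(y) = C1 + k*y^3/3 + y^4 - y


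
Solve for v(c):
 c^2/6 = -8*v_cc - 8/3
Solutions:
 v(c) = C1 + C2*c - c^4/576 - c^2/6


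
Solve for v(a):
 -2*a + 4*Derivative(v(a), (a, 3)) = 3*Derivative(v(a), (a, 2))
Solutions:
 v(a) = C1 + C2*a + C3*exp(3*a/4) - a^3/9 - 4*a^2/9


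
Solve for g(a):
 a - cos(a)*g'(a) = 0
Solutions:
 g(a) = C1 + Integral(a/cos(a), a)


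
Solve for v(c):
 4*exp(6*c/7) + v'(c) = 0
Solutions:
 v(c) = C1 - 14*exp(6*c/7)/3


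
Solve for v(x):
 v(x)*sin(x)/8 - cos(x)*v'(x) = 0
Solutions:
 v(x) = C1/cos(x)^(1/8)


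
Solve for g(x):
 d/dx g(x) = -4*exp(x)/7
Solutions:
 g(x) = C1 - 4*exp(x)/7


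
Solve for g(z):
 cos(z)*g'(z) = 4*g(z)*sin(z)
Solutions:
 g(z) = C1/cos(z)^4


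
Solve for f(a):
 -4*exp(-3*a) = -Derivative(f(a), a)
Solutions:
 f(a) = C1 - 4*exp(-3*a)/3


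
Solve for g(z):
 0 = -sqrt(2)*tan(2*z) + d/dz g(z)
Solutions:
 g(z) = C1 - sqrt(2)*log(cos(2*z))/2


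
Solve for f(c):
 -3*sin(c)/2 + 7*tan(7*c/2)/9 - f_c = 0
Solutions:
 f(c) = C1 - 2*log(cos(7*c/2))/9 + 3*cos(c)/2


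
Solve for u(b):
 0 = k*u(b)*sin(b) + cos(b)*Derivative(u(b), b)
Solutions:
 u(b) = C1*exp(k*log(cos(b)))


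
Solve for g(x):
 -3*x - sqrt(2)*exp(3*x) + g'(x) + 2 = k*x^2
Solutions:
 g(x) = C1 + k*x^3/3 + 3*x^2/2 - 2*x + sqrt(2)*exp(3*x)/3


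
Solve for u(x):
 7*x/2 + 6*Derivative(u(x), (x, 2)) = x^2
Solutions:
 u(x) = C1 + C2*x + x^4/72 - 7*x^3/72


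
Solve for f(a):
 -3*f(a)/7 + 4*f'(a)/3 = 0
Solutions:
 f(a) = C1*exp(9*a/28)


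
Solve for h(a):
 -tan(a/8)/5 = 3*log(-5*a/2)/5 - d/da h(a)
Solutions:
 h(a) = C1 + 3*a*log(-a)/5 - 3*a/5 - 3*a*log(2)/5 + 3*a*log(5)/5 - 8*log(cos(a/8))/5


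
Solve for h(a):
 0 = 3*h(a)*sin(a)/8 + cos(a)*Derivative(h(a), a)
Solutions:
 h(a) = C1*cos(a)^(3/8)


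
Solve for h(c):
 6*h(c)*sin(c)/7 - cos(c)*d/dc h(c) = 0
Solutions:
 h(c) = C1/cos(c)^(6/7)


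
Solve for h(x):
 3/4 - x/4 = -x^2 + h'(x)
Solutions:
 h(x) = C1 + x^3/3 - x^2/8 + 3*x/4


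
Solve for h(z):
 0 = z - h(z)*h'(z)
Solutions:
 h(z) = -sqrt(C1 + z^2)
 h(z) = sqrt(C1 + z^2)


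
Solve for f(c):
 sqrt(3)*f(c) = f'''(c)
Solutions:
 f(c) = C3*exp(3^(1/6)*c) + (C1*sin(3^(2/3)*c/2) + C2*cos(3^(2/3)*c/2))*exp(-3^(1/6)*c/2)


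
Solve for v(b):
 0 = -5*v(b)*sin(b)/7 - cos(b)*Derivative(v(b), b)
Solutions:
 v(b) = C1*cos(b)^(5/7)


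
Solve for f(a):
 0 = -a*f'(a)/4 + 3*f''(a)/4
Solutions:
 f(a) = C1 + C2*erfi(sqrt(6)*a/6)


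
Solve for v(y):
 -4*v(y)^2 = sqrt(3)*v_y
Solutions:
 v(y) = 3/(C1 + 4*sqrt(3)*y)


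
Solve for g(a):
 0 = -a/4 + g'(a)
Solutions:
 g(a) = C1 + a^2/8


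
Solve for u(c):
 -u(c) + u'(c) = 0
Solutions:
 u(c) = C1*exp(c)


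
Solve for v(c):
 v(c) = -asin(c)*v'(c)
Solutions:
 v(c) = C1*exp(-Integral(1/asin(c), c))


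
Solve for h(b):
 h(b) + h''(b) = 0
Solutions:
 h(b) = C1*sin(b) + C2*cos(b)


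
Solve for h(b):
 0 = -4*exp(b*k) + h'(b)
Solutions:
 h(b) = C1 + 4*exp(b*k)/k


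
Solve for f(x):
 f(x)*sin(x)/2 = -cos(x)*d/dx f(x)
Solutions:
 f(x) = C1*sqrt(cos(x))


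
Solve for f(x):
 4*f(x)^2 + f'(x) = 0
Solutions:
 f(x) = 1/(C1 + 4*x)


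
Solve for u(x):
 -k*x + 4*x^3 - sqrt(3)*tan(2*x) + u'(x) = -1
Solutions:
 u(x) = C1 + k*x^2/2 - x^4 - x - sqrt(3)*log(cos(2*x))/2


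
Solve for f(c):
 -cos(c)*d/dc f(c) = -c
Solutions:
 f(c) = C1 + Integral(c/cos(c), c)


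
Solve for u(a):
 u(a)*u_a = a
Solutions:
 u(a) = -sqrt(C1 + a^2)
 u(a) = sqrt(C1 + a^2)


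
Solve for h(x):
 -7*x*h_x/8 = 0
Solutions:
 h(x) = C1


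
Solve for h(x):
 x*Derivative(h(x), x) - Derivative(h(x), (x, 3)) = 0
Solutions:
 h(x) = C1 + Integral(C2*airyai(x) + C3*airybi(x), x)


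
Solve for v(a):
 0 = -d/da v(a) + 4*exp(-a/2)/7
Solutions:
 v(a) = C1 - 8*exp(-a/2)/7


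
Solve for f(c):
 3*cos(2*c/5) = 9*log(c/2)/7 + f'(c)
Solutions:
 f(c) = C1 - 9*c*log(c)/7 + 9*c*log(2)/7 + 9*c/7 + 15*sin(2*c/5)/2


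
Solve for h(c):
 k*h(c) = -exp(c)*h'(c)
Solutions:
 h(c) = C1*exp(k*exp(-c))


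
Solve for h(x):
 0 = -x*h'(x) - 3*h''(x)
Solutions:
 h(x) = C1 + C2*erf(sqrt(6)*x/6)


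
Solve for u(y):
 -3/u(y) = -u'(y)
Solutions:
 u(y) = -sqrt(C1 + 6*y)
 u(y) = sqrt(C1 + 6*y)


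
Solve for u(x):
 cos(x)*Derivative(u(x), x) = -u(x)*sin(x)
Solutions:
 u(x) = C1*cos(x)


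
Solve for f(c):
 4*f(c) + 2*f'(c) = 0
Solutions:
 f(c) = C1*exp(-2*c)


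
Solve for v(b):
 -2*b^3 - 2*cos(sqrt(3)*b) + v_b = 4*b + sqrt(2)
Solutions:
 v(b) = C1 + b^4/2 + 2*b^2 + sqrt(2)*b + 2*sqrt(3)*sin(sqrt(3)*b)/3


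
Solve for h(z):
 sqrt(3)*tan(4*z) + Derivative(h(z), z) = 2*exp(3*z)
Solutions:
 h(z) = C1 + 2*exp(3*z)/3 + sqrt(3)*log(cos(4*z))/4


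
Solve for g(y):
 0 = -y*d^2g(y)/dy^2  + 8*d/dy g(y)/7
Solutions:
 g(y) = C1 + C2*y^(15/7)


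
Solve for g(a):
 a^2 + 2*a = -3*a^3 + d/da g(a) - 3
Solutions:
 g(a) = C1 + 3*a^4/4 + a^3/3 + a^2 + 3*a


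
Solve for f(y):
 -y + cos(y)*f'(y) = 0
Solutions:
 f(y) = C1 + Integral(y/cos(y), y)


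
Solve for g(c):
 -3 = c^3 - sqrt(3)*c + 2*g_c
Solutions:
 g(c) = C1 - c^4/8 + sqrt(3)*c^2/4 - 3*c/2


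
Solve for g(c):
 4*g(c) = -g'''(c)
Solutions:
 g(c) = C3*exp(-2^(2/3)*c) + (C1*sin(2^(2/3)*sqrt(3)*c/2) + C2*cos(2^(2/3)*sqrt(3)*c/2))*exp(2^(2/3)*c/2)


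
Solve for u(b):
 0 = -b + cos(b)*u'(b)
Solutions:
 u(b) = C1 + Integral(b/cos(b), b)


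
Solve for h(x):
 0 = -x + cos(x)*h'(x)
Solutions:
 h(x) = C1 + Integral(x/cos(x), x)


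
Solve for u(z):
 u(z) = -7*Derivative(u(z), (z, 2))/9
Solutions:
 u(z) = C1*sin(3*sqrt(7)*z/7) + C2*cos(3*sqrt(7)*z/7)


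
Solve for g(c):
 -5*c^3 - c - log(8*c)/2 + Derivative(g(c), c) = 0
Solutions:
 g(c) = C1 + 5*c^4/4 + c^2/2 + c*log(c)/2 - c/2 + 3*c*log(2)/2


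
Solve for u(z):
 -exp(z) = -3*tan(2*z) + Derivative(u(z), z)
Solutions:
 u(z) = C1 - exp(z) - 3*log(cos(2*z))/2


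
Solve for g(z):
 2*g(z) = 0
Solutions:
 g(z) = 0


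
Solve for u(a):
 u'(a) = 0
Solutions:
 u(a) = C1


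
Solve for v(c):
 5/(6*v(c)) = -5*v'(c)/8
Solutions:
 v(c) = -sqrt(C1 - 24*c)/3
 v(c) = sqrt(C1 - 24*c)/3


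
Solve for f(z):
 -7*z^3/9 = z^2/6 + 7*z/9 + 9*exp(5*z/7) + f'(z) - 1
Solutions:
 f(z) = C1 - 7*z^4/36 - z^3/18 - 7*z^2/18 + z - 63*exp(5*z/7)/5


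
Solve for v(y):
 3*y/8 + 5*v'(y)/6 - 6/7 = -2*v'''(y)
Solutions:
 v(y) = C1 + C2*sin(sqrt(15)*y/6) + C3*cos(sqrt(15)*y/6) - 9*y^2/40 + 36*y/35


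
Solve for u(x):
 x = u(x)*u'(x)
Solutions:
 u(x) = -sqrt(C1 + x^2)
 u(x) = sqrt(C1 + x^2)


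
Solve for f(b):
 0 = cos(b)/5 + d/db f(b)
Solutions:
 f(b) = C1 - sin(b)/5


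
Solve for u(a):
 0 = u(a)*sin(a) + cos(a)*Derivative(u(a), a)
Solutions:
 u(a) = C1*cos(a)


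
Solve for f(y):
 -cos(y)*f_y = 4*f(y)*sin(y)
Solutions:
 f(y) = C1*cos(y)^4


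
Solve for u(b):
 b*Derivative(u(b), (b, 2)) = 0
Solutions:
 u(b) = C1 + C2*b


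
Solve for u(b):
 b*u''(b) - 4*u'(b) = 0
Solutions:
 u(b) = C1 + C2*b^5


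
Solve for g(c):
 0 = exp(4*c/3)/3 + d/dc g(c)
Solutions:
 g(c) = C1 - exp(4*c/3)/4


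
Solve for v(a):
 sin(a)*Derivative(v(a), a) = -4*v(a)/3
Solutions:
 v(a) = C1*(cos(a) + 1)^(2/3)/(cos(a) - 1)^(2/3)


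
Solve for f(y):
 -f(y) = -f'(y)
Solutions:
 f(y) = C1*exp(y)


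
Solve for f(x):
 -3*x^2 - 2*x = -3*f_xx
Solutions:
 f(x) = C1 + C2*x + x^4/12 + x^3/9


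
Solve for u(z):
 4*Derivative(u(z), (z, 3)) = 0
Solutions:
 u(z) = C1 + C2*z + C3*z^2


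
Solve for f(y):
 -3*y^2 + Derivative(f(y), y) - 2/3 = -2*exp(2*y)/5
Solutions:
 f(y) = C1 + y^3 + 2*y/3 - exp(2*y)/5


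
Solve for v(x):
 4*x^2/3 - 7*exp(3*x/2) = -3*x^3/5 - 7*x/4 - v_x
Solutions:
 v(x) = C1 - 3*x^4/20 - 4*x^3/9 - 7*x^2/8 + 14*exp(3*x/2)/3


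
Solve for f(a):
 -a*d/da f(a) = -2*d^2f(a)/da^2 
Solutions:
 f(a) = C1 + C2*erfi(a/2)


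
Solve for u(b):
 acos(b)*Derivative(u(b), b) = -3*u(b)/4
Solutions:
 u(b) = C1*exp(-3*Integral(1/acos(b), b)/4)


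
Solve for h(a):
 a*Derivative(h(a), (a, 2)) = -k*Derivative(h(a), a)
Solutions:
 h(a) = C1 + a^(1 - re(k))*(C2*sin(log(a)*Abs(im(k))) + C3*cos(log(a)*im(k)))


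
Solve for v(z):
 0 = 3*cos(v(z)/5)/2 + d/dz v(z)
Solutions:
 3*z/2 - 5*log(sin(v(z)/5) - 1)/2 + 5*log(sin(v(z)/5) + 1)/2 = C1


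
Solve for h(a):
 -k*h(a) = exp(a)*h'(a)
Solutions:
 h(a) = C1*exp(k*exp(-a))


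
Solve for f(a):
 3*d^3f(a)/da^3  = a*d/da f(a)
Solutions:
 f(a) = C1 + Integral(C2*airyai(3^(2/3)*a/3) + C3*airybi(3^(2/3)*a/3), a)


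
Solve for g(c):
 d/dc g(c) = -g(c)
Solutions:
 g(c) = C1*exp(-c)


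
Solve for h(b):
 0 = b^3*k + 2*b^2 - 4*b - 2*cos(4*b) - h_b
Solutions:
 h(b) = C1 + b^4*k/4 + 2*b^3/3 - 2*b^2 - sin(4*b)/2


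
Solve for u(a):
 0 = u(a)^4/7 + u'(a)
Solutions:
 u(a) = 7^(1/3)*(1/(C1 + 3*a))^(1/3)
 u(a) = 7^(1/3)*(-3^(2/3) - 3*3^(1/6)*I)*(1/(C1 + a))^(1/3)/6
 u(a) = 7^(1/3)*(-3^(2/3) + 3*3^(1/6)*I)*(1/(C1 + a))^(1/3)/6


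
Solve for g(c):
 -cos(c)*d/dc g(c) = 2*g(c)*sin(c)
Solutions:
 g(c) = C1*cos(c)^2


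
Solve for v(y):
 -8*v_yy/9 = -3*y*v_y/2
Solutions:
 v(y) = C1 + C2*erfi(3*sqrt(6)*y/8)


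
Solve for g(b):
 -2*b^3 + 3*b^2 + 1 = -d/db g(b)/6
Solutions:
 g(b) = C1 + 3*b^4 - 6*b^3 - 6*b


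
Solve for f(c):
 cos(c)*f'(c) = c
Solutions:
 f(c) = C1 + Integral(c/cos(c), c)


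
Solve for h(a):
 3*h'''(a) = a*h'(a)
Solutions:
 h(a) = C1 + Integral(C2*airyai(3^(2/3)*a/3) + C3*airybi(3^(2/3)*a/3), a)


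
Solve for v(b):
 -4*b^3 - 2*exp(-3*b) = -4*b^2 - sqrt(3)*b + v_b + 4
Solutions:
 v(b) = C1 - b^4 + 4*b^3/3 + sqrt(3)*b^2/2 - 4*b + 2*exp(-3*b)/3


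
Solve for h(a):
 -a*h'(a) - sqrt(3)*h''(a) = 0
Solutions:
 h(a) = C1 + C2*erf(sqrt(2)*3^(3/4)*a/6)


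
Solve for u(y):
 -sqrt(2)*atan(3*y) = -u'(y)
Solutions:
 u(y) = C1 + sqrt(2)*(y*atan(3*y) - log(9*y^2 + 1)/6)


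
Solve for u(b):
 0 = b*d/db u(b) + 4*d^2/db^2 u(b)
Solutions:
 u(b) = C1 + C2*erf(sqrt(2)*b/4)


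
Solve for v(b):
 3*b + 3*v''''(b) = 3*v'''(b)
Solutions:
 v(b) = C1 + C2*b + C3*b^2 + C4*exp(b) + b^4/24 + b^3/6


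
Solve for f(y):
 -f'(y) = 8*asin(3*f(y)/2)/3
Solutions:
 Integral(1/asin(3*_y/2), (_y, f(y))) = C1 - 8*y/3


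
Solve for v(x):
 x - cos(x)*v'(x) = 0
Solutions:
 v(x) = C1 + Integral(x/cos(x), x)


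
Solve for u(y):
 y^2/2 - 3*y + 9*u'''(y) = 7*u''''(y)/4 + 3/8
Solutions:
 u(y) = C1 + C2*y + C3*y^2 + C4*exp(36*y/7) - y^5/1080 + 101*y^4/7776 + 1193*y^3/69984


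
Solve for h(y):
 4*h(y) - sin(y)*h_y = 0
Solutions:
 h(y) = C1*(cos(y)^2 - 2*cos(y) + 1)/(cos(y)^2 + 2*cos(y) + 1)


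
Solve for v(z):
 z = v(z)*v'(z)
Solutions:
 v(z) = -sqrt(C1 + z^2)
 v(z) = sqrt(C1 + z^2)


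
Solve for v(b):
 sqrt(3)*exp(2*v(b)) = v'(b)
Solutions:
 v(b) = log(-sqrt(-1/(C1 + sqrt(3)*b))) - log(2)/2
 v(b) = log(-1/(C1 + sqrt(3)*b))/2 - log(2)/2


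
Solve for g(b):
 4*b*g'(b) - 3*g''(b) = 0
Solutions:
 g(b) = C1 + C2*erfi(sqrt(6)*b/3)


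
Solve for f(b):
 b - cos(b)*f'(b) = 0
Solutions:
 f(b) = C1 + Integral(b/cos(b), b)


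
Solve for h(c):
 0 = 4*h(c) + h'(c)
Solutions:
 h(c) = C1*exp(-4*c)


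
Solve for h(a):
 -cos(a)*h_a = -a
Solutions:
 h(a) = C1 + Integral(a/cos(a), a)


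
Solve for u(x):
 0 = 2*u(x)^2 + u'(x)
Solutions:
 u(x) = 1/(C1 + 2*x)


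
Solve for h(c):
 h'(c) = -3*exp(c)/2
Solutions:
 h(c) = C1 - 3*exp(c)/2


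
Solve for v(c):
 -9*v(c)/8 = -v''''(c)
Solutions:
 v(c) = C1*exp(-2^(1/4)*sqrt(3)*c/2) + C2*exp(2^(1/4)*sqrt(3)*c/2) + C3*sin(2^(1/4)*sqrt(3)*c/2) + C4*cos(2^(1/4)*sqrt(3)*c/2)


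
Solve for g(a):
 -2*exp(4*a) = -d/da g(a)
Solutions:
 g(a) = C1 + exp(4*a)/2


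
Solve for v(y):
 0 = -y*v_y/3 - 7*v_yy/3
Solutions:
 v(y) = C1 + C2*erf(sqrt(14)*y/14)


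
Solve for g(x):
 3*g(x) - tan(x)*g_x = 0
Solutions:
 g(x) = C1*sin(x)^3


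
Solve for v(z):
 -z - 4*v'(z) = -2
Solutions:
 v(z) = C1 - z^2/8 + z/2


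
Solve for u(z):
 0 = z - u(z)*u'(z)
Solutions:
 u(z) = -sqrt(C1 + z^2)
 u(z) = sqrt(C1 + z^2)


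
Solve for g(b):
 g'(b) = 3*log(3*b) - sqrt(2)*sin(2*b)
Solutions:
 g(b) = C1 + 3*b*log(b) - 3*b + 3*b*log(3) + sqrt(2)*cos(2*b)/2


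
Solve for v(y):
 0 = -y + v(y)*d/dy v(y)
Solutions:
 v(y) = -sqrt(C1 + y^2)
 v(y) = sqrt(C1 + y^2)


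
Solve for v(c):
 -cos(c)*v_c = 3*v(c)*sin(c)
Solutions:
 v(c) = C1*cos(c)^3


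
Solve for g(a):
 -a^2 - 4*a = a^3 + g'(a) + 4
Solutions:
 g(a) = C1 - a^4/4 - a^3/3 - 2*a^2 - 4*a


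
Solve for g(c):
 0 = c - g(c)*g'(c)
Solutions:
 g(c) = -sqrt(C1 + c^2)
 g(c) = sqrt(C1 + c^2)


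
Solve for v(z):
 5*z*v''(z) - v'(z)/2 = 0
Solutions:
 v(z) = C1 + C2*z^(11/10)


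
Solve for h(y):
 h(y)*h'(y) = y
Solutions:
 h(y) = -sqrt(C1 + y^2)
 h(y) = sqrt(C1 + y^2)


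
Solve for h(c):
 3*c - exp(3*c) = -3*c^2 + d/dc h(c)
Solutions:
 h(c) = C1 + c^3 + 3*c^2/2 - exp(3*c)/3


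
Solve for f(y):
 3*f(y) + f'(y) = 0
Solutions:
 f(y) = C1*exp(-3*y)


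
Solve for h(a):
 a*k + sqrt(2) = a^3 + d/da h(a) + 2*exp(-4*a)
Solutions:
 h(a) = C1 - a^4/4 + a^2*k/2 + sqrt(2)*a + exp(-4*a)/2


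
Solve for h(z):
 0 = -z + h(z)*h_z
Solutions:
 h(z) = -sqrt(C1 + z^2)
 h(z) = sqrt(C1 + z^2)


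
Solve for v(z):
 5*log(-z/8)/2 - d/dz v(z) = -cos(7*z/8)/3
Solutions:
 v(z) = C1 + 5*z*log(-z)/2 - 15*z*log(2)/2 - 5*z/2 + 8*sin(7*z/8)/21


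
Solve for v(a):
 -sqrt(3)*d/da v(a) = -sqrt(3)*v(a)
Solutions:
 v(a) = C1*exp(a)


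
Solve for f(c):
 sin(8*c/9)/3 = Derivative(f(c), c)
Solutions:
 f(c) = C1 - 3*cos(8*c/9)/8


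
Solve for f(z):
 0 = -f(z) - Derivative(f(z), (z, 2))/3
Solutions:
 f(z) = C1*sin(sqrt(3)*z) + C2*cos(sqrt(3)*z)


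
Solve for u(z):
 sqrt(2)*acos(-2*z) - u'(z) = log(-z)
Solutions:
 u(z) = C1 - z*log(-z) + z + sqrt(2)*(z*acos(-2*z) + sqrt(1 - 4*z^2)/2)


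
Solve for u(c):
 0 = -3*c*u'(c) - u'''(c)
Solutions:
 u(c) = C1 + Integral(C2*airyai(-3^(1/3)*c) + C3*airybi(-3^(1/3)*c), c)


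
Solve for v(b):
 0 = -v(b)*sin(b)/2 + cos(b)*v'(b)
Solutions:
 v(b) = C1/sqrt(cos(b))


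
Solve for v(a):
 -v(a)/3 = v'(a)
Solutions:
 v(a) = C1*exp(-a/3)


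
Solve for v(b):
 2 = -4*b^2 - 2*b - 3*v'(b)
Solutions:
 v(b) = C1 - 4*b^3/9 - b^2/3 - 2*b/3


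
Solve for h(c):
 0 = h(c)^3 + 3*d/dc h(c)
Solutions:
 h(c) = -sqrt(6)*sqrt(-1/(C1 - c))/2
 h(c) = sqrt(6)*sqrt(-1/(C1 - c))/2


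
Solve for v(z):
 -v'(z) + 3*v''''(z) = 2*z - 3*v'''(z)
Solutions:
 v(z) = C1 + C2*exp(-z*(2*2^(1/3)/(3*sqrt(5) + 7)^(1/3) + 2^(2/3)*(3*sqrt(5) + 7)^(1/3) + 4)/12)*sin(2^(1/3)*sqrt(3)*z*(-2^(1/3)*(3*sqrt(5) + 7)^(1/3) + 2/(3*sqrt(5) + 7)^(1/3))/12) + C3*exp(-z*(2*2^(1/3)/(3*sqrt(5) + 7)^(1/3) + 2^(2/3)*(3*sqrt(5) + 7)^(1/3) + 4)/12)*cos(2^(1/3)*sqrt(3)*z*(-2^(1/3)*(3*sqrt(5) + 7)^(1/3) + 2/(3*sqrt(5) + 7)^(1/3))/12) + C4*exp(z*(-2 + 2*2^(1/3)/(3*sqrt(5) + 7)^(1/3) + 2^(2/3)*(3*sqrt(5) + 7)^(1/3))/6) - z^2


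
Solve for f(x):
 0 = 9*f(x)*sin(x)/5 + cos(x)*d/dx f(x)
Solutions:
 f(x) = C1*cos(x)^(9/5)


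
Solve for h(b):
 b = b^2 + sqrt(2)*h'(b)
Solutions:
 h(b) = C1 - sqrt(2)*b^3/6 + sqrt(2)*b^2/4


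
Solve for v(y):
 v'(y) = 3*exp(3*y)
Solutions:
 v(y) = C1 + exp(3*y)


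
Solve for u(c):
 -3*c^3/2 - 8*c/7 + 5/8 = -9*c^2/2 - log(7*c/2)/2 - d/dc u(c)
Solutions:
 u(c) = C1 + 3*c^4/8 - 3*c^3/2 + 4*c^2/7 - c*log(c)/2 - c*log(7)/2 - c/8 + c*log(2)/2


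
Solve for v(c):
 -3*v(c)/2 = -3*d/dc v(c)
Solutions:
 v(c) = C1*exp(c/2)


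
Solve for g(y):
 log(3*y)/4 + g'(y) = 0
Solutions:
 g(y) = C1 - y*log(y)/4 - y*log(3)/4 + y/4


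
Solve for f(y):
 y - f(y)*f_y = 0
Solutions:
 f(y) = -sqrt(C1 + y^2)
 f(y) = sqrt(C1 + y^2)


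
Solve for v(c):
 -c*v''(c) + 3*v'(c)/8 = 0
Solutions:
 v(c) = C1 + C2*c^(11/8)


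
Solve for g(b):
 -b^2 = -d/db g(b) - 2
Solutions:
 g(b) = C1 + b^3/3 - 2*b


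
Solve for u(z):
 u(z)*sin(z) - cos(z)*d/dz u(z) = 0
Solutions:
 u(z) = C1/cos(z)


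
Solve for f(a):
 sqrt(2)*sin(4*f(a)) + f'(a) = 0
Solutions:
 f(a) = -acos((-C1 - exp(8*sqrt(2)*a))/(C1 - exp(8*sqrt(2)*a)))/4 + pi/2
 f(a) = acos((-C1 - exp(8*sqrt(2)*a))/(C1 - exp(8*sqrt(2)*a)))/4


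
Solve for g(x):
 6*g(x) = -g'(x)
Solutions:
 g(x) = C1*exp(-6*x)


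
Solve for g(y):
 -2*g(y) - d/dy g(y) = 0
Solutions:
 g(y) = C1*exp(-2*y)


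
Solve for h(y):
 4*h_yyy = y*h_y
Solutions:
 h(y) = C1 + Integral(C2*airyai(2^(1/3)*y/2) + C3*airybi(2^(1/3)*y/2), y)


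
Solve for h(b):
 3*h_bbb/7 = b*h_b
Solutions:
 h(b) = C1 + Integral(C2*airyai(3^(2/3)*7^(1/3)*b/3) + C3*airybi(3^(2/3)*7^(1/3)*b/3), b)


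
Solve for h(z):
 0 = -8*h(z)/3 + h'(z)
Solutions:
 h(z) = C1*exp(8*z/3)


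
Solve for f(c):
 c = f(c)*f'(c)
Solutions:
 f(c) = -sqrt(C1 + c^2)
 f(c) = sqrt(C1 + c^2)


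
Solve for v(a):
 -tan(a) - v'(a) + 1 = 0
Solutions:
 v(a) = C1 + a + log(cos(a))


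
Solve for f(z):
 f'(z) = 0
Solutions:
 f(z) = C1


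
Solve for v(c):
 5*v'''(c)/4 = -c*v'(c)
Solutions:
 v(c) = C1 + Integral(C2*airyai(-10^(2/3)*c/5) + C3*airybi(-10^(2/3)*c/5), c)


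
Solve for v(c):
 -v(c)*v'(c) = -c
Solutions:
 v(c) = -sqrt(C1 + c^2)
 v(c) = sqrt(C1 + c^2)


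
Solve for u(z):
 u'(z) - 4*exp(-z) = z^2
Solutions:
 u(z) = C1 + z^3/3 - 4*exp(-z)


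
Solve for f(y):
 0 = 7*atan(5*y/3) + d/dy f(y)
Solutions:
 f(y) = C1 - 7*y*atan(5*y/3) + 21*log(25*y^2 + 9)/10


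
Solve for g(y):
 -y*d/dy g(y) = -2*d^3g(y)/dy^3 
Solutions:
 g(y) = C1 + Integral(C2*airyai(2^(2/3)*y/2) + C3*airybi(2^(2/3)*y/2), y)


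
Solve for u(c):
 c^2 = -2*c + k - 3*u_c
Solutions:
 u(c) = C1 - c^3/9 - c^2/3 + c*k/3


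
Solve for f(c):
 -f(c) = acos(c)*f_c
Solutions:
 f(c) = C1*exp(-Integral(1/acos(c), c))


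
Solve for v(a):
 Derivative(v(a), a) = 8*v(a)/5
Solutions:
 v(a) = C1*exp(8*a/5)


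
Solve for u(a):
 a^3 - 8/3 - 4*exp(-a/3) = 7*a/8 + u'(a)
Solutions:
 u(a) = C1 + a^4/4 - 7*a^2/16 - 8*a/3 + 12*exp(-a/3)


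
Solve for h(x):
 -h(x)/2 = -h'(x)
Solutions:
 h(x) = C1*exp(x/2)


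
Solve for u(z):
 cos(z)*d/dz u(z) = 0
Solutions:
 u(z) = C1


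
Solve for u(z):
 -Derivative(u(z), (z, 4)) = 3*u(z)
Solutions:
 u(z) = (C1*sin(sqrt(2)*3^(1/4)*z/2) + C2*cos(sqrt(2)*3^(1/4)*z/2))*exp(-sqrt(2)*3^(1/4)*z/2) + (C3*sin(sqrt(2)*3^(1/4)*z/2) + C4*cos(sqrt(2)*3^(1/4)*z/2))*exp(sqrt(2)*3^(1/4)*z/2)


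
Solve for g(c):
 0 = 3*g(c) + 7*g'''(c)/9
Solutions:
 g(c) = C3*exp(-3*7^(2/3)*c/7) + (C1*sin(3*sqrt(3)*7^(2/3)*c/14) + C2*cos(3*sqrt(3)*7^(2/3)*c/14))*exp(3*7^(2/3)*c/14)


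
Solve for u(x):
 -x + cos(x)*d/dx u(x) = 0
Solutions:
 u(x) = C1 + Integral(x/cos(x), x)


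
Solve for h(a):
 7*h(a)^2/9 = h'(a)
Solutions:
 h(a) = -9/(C1 + 7*a)


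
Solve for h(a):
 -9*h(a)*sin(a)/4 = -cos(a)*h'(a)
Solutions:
 h(a) = C1/cos(a)^(9/4)


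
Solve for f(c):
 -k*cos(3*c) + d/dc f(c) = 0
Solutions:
 f(c) = C1 + k*sin(3*c)/3


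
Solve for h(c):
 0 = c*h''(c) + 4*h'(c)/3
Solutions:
 h(c) = C1 + C2/c^(1/3)


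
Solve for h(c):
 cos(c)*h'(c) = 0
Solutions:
 h(c) = C1


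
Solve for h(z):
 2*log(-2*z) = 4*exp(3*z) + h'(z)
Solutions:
 h(z) = C1 + 2*z*log(-z) + 2*z*(-1 + log(2)) - 4*exp(3*z)/3


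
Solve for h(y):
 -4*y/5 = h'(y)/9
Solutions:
 h(y) = C1 - 18*y^2/5


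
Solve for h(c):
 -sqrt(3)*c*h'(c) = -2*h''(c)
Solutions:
 h(c) = C1 + C2*erfi(3^(1/4)*c/2)


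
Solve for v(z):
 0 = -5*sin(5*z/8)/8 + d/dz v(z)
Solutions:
 v(z) = C1 - cos(5*z/8)


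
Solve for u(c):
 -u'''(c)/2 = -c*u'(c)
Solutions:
 u(c) = C1 + Integral(C2*airyai(2^(1/3)*c) + C3*airybi(2^(1/3)*c), c)


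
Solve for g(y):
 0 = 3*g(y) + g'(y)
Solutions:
 g(y) = C1*exp(-3*y)


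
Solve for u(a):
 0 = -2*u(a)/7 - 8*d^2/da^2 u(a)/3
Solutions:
 u(a) = C1*sin(sqrt(21)*a/14) + C2*cos(sqrt(21)*a/14)


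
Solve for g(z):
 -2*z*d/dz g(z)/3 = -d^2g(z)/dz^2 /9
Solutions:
 g(z) = C1 + C2*erfi(sqrt(3)*z)


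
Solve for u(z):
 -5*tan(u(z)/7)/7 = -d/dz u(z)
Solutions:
 u(z) = -7*asin(C1*exp(5*z/49)) + 7*pi
 u(z) = 7*asin(C1*exp(5*z/49))


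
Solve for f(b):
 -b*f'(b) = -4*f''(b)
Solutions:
 f(b) = C1 + C2*erfi(sqrt(2)*b/4)


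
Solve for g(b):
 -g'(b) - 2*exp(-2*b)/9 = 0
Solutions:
 g(b) = C1 + exp(-2*b)/9


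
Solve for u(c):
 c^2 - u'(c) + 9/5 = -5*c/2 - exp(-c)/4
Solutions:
 u(c) = C1 + c^3/3 + 5*c^2/4 + 9*c/5 - exp(-c)/4


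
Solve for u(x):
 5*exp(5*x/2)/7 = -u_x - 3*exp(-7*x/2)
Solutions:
 u(x) = C1 - 2*exp(5*x/2)/7 + 6*exp(-7*x/2)/7


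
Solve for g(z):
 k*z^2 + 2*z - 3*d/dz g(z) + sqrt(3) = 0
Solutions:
 g(z) = C1 + k*z^3/9 + z^2/3 + sqrt(3)*z/3


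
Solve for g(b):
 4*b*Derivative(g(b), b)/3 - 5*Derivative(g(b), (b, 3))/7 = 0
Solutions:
 g(b) = C1 + Integral(C2*airyai(15^(2/3)*28^(1/3)*b/15) + C3*airybi(15^(2/3)*28^(1/3)*b/15), b)


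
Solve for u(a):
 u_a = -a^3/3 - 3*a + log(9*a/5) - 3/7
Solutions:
 u(a) = C1 - a^4/12 - 3*a^2/2 + a*log(a) - 10*a/7 + a*log(9/5)


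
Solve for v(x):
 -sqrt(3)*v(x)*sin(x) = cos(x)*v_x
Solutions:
 v(x) = C1*cos(x)^(sqrt(3))


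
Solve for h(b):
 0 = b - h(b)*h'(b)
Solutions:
 h(b) = -sqrt(C1 + b^2)
 h(b) = sqrt(C1 + b^2)


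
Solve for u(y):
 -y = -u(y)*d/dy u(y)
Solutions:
 u(y) = -sqrt(C1 + y^2)
 u(y) = sqrt(C1 + y^2)


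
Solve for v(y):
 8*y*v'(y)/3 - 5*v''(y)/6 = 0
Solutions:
 v(y) = C1 + C2*erfi(2*sqrt(10)*y/5)


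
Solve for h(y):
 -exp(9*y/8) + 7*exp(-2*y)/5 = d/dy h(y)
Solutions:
 h(y) = C1 - 8*exp(9*y/8)/9 - 7*exp(-2*y)/10


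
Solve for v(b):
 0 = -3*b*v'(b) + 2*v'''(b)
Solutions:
 v(b) = C1 + Integral(C2*airyai(2^(2/3)*3^(1/3)*b/2) + C3*airybi(2^(2/3)*3^(1/3)*b/2), b)


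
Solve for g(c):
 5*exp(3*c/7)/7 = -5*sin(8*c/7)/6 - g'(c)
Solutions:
 g(c) = C1 - 5*exp(3*c/7)/3 + 35*cos(8*c/7)/48


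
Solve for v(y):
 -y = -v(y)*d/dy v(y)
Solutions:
 v(y) = -sqrt(C1 + y^2)
 v(y) = sqrt(C1 + y^2)


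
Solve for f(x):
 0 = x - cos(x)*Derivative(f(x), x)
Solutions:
 f(x) = C1 + Integral(x/cos(x), x)


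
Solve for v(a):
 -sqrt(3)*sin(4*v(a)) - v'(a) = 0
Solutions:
 v(a) = -acos((-C1 - exp(8*sqrt(3)*a))/(C1 - exp(8*sqrt(3)*a)))/4 + pi/2
 v(a) = acos((-C1 - exp(8*sqrt(3)*a))/(C1 - exp(8*sqrt(3)*a)))/4


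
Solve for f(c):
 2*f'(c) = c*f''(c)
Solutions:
 f(c) = C1 + C2*c^3


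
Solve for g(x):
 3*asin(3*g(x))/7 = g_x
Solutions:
 Integral(1/asin(3*_y), (_y, g(x))) = C1 + 3*x/7


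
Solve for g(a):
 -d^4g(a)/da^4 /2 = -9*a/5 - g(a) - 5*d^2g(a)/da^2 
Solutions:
 g(a) = C1*exp(-a*sqrt(5 + 3*sqrt(3))) + C2*exp(a*sqrt(5 + 3*sqrt(3))) + C3*sin(a*sqrt(-5 + 3*sqrt(3))) + C4*cos(a*sqrt(-5 + 3*sqrt(3))) - 9*a/5


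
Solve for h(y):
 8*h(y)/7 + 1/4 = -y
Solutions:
 h(y) = -7*y/8 - 7/32


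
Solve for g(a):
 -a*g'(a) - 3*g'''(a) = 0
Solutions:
 g(a) = C1 + Integral(C2*airyai(-3^(2/3)*a/3) + C3*airybi(-3^(2/3)*a/3), a)


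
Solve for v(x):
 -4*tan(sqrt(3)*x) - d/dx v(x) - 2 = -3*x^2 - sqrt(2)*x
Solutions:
 v(x) = C1 + x^3 + sqrt(2)*x^2/2 - 2*x + 4*sqrt(3)*log(cos(sqrt(3)*x))/3


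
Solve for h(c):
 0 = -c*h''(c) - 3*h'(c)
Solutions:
 h(c) = C1 + C2/c^2


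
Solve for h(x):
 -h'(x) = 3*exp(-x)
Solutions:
 h(x) = C1 + 3*exp(-x)


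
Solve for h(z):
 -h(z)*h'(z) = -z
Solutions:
 h(z) = -sqrt(C1 + z^2)
 h(z) = sqrt(C1 + z^2)


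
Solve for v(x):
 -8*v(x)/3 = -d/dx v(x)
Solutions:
 v(x) = C1*exp(8*x/3)


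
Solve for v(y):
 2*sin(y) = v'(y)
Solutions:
 v(y) = C1 - 2*cos(y)


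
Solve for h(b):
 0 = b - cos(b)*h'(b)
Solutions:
 h(b) = C1 + Integral(b/cos(b), b)


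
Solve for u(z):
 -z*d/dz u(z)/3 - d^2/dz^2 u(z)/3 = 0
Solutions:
 u(z) = C1 + C2*erf(sqrt(2)*z/2)


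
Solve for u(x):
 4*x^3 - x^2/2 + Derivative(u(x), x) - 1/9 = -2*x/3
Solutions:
 u(x) = C1 - x^4 + x^3/6 - x^2/3 + x/9


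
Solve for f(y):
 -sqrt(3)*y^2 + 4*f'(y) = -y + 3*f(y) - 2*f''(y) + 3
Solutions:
 f(y) = C1*exp(-y*(1 + sqrt(10)/2)) + C2*exp(y*(-1 + sqrt(10)/2)) - sqrt(3)*y^2/3 - 8*sqrt(3)*y/9 + y/3 - 44*sqrt(3)/27 - 5/9


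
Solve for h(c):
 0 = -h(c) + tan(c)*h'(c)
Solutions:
 h(c) = C1*sin(c)


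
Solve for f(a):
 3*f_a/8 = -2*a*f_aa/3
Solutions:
 f(a) = C1 + C2*a^(7/16)


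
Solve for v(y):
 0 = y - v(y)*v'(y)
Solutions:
 v(y) = -sqrt(C1 + y^2)
 v(y) = sqrt(C1 + y^2)


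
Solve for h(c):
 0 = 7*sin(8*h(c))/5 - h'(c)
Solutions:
 -7*c/5 + log(cos(8*h(c)) - 1)/16 - log(cos(8*h(c)) + 1)/16 = C1


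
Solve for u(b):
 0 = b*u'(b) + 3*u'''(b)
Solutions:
 u(b) = C1 + Integral(C2*airyai(-3^(2/3)*b/3) + C3*airybi(-3^(2/3)*b/3), b)


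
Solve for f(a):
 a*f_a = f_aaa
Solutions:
 f(a) = C1 + Integral(C2*airyai(a) + C3*airybi(a), a)


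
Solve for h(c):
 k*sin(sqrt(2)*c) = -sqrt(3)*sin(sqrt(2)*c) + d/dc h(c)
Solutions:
 h(c) = C1 - sqrt(2)*k*cos(sqrt(2)*c)/2 - sqrt(6)*cos(sqrt(2)*c)/2


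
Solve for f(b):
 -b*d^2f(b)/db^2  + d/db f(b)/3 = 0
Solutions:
 f(b) = C1 + C2*b^(4/3)


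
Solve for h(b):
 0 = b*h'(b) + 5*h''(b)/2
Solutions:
 h(b) = C1 + C2*erf(sqrt(5)*b/5)


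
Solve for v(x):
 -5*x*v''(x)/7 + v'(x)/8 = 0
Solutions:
 v(x) = C1 + C2*x^(47/40)


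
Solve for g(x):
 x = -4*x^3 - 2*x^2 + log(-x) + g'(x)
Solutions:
 g(x) = C1 + x^4 + 2*x^3/3 + x^2/2 - x*log(-x) + x


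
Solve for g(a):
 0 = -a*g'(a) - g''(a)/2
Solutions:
 g(a) = C1 + C2*erf(a)


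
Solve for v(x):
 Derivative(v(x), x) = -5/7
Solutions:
 v(x) = C1 - 5*x/7


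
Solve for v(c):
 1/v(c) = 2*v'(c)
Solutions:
 v(c) = -sqrt(C1 + c)
 v(c) = sqrt(C1 + c)


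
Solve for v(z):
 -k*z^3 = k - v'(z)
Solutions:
 v(z) = C1 + k*z^4/4 + k*z


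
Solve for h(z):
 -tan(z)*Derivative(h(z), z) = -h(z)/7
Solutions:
 h(z) = C1*sin(z)^(1/7)


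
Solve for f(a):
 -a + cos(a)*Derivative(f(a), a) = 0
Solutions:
 f(a) = C1 + Integral(a/cos(a), a)


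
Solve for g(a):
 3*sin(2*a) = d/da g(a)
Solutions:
 g(a) = C1 - 3*cos(2*a)/2


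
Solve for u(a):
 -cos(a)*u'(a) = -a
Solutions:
 u(a) = C1 + Integral(a/cos(a), a)


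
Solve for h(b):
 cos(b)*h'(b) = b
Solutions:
 h(b) = C1 + Integral(b/cos(b), b)


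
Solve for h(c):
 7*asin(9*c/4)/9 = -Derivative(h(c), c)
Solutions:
 h(c) = C1 - 7*c*asin(9*c/4)/9 - 7*sqrt(16 - 81*c^2)/81


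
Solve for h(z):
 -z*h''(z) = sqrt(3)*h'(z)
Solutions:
 h(z) = C1 + C2*z^(1 - sqrt(3))


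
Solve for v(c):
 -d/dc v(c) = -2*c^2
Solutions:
 v(c) = C1 + 2*c^3/3


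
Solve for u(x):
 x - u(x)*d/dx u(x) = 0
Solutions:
 u(x) = -sqrt(C1 + x^2)
 u(x) = sqrt(C1 + x^2)


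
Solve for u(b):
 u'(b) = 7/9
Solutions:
 u(b) = C1 + 7*b/9


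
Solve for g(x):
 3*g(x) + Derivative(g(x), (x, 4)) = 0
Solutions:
 g(x) = (C1*sin(sqrt(2)*3^(1/4)*x/2) + C2*cos(sqrt(2)*3^(1/4)*x/2))*exp(-sqrt(2)*3^(1/4)*x/2) + (C3*sin(sqrt(2)*3^(1/4)*x/2) + C4*cos(sqrt(2)*3^(1/4)*x/2))*exp(sqrt(2)*3^(1/4)*x/2)


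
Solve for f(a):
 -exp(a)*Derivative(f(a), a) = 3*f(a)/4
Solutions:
 f(a) = C1*exp(3*exp(-a)/4)


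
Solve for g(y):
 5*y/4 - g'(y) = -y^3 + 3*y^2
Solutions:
 g(y) = C1 + y^4/4 - y^3 + 5*y^2/8


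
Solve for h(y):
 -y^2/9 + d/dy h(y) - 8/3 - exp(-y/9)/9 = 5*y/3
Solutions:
 h(y) = C1 + y^3/27 + 5*y^2/6 + 8*y/3 - 1/exp(y)^(1/9)


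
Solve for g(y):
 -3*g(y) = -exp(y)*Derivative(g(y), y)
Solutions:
 g(y) = C1*exp(-3*exp(-y))


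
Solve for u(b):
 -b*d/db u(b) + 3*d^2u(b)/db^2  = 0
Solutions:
 u(b) = C1 + C2*erfi(sqrt(6)*b/6)


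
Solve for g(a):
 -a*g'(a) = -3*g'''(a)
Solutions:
 g(a) = C1 + Integral(C2*airyai(3^(2/3)*a/3) + C3*airybi(3^(2/3)*a/3), a)


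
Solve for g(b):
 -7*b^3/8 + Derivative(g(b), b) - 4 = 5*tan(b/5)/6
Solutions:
 g(b) = C1 + 7*b^4/32 + 4*b - 25*log(cos(b/5))/6


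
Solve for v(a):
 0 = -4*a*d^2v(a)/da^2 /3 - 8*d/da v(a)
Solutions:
 v(a) = C1 + C2/a^5


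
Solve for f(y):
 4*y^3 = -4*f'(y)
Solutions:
 f(y) = C1 - y^4/4


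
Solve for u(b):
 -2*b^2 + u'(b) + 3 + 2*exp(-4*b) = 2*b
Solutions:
 u(b) = C1 + 2*b^3/3 + b^2 - 3*b + exp(-4*b)/2


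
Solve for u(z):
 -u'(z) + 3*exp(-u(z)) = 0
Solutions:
 u(z) = log(C1 + 3*z)


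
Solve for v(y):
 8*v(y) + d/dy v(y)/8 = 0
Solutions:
 v(y) = C1*exp(-64*y)


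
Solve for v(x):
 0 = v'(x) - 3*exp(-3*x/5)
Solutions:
 v(x) = C1 - 5*exp(-3*x/5)


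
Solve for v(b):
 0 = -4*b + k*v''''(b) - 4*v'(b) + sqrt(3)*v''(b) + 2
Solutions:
 v(b) = C1 + C2*exp(b*(-3^(2/3)*(sqrt((36 + sqrt(3)/k)/k^2) - 6/k)^(1/3) + 3^(5/6)/(k*(sqrt((36 + sqrt(3)/k)/k^2) - 6/k)^(1/3)))/3) + C3*exp(b*(3^(2/3)*(sqrt((36 + sqrt(3)/k)/k^2) - 6/k)^(1/3)/6 - 3^(1/6)*I*(sqrt((36 + sqrt(3)/k)/k^2) - 6/k)^(1/3)/2 + 2*sqrt(3)/(k*(-3^(2/3) + 3*3^(1/6)*I)*(sqrt((36 + sqrt(3)/k)/k^2) - 6/k)^(1/3)))) + C4*exp(b*(3^(2/3)*(sqrt((36 + sqrt(3)/k)/k^2) - 6/k)^(1/3)/6 + 3^(1/6)*I*(sqrt((36 + sqrt(3)/k)/k^2) - 6/k)^(1/3)/2 - 2*sqrt(3)/(k*(3^(2/3) + 3*3^(1/6)*I)*(sqrt((36 + sqrt(3)/k)/k^2) - 6/k)^(1/3)))) - b^2/2 - sqrt(3)*b/4 + b/2


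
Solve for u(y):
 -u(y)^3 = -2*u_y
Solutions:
 u(y) = -sqrt(-1/(C1 + y))
 u(y) = sqrt(-1/(C1 + y))


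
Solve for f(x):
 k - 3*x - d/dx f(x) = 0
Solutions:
 f(x) = C1 + k*x - 3*x^2/2


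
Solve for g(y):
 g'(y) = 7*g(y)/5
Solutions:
 g(y) = C1*exp(7*y/5)


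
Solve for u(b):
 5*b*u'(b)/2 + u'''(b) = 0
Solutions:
 u(b) = C1 + Integral(C2*airyai(-2^(2/3)*5^(1/3)*b/2) + C3*airybi(-2^(2/3)*5^(1/3)*b/2), b)


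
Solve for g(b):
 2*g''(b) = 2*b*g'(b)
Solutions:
 g(b) = C1 + C2*erfi(sqrt(2)*b/2)


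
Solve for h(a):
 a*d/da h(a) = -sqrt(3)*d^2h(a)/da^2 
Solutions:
 h(a) = C1 + C2*erf(sqrt(2)*3^(3/4)*a/6)


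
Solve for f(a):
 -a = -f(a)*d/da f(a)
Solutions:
 f(a) = -sqrt(C1 + a^2)
 f(a) = sqrt(C1 + a^2)


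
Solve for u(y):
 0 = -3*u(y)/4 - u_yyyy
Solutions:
 u(y) = (C1*sin(3^(1/4)*y/2) + C2*cos(3^(1/4)*y/2))*exp(-3^(1/4)*y/2) + (C3*sin(3^(1/4)*y/2) + C4*cos(3^(1/4)*y/2))*exp(3^(1/4)*y/2)


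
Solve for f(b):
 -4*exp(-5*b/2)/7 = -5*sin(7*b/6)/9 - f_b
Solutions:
 f(b) = C1 + 10*cos(7*b/6)/21 - 8*exp(-5*b/2)/35


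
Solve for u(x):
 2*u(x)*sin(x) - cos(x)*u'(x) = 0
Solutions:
 u(x) = C1/cos(x)^2


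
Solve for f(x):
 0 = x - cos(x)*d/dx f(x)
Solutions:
 f(x) = C1 + Integral(x/cos(x), x)


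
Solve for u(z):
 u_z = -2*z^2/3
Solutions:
 u(z) = C1 - 2*z^3/9


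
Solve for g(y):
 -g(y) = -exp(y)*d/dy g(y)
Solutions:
 g(y) = C1*exp(-exp(-y))


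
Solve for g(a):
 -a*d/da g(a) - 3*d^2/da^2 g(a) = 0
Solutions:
 g(a) = C1 + C2*erf(sqrt(6)*a/6)


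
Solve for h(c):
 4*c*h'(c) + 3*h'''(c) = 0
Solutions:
 h(c) = C1 + Integral(C2*airyai(-6^(2/3)*c/3) + C3*airybi(-6^(2/3)*c/3), c)


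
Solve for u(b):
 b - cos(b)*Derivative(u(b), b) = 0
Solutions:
 u(b) = C1 + Integral(b/cos(b), b)


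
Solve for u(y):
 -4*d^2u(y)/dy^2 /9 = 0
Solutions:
 u(y) = C1 + C2*y


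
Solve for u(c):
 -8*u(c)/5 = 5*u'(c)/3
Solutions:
 u(c) = C1*exp(-24*c/25)


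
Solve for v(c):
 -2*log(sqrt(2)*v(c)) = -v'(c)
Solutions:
 -Integral(1/(2*log(_y) + log(2)), (_y, v(c))) = C1 - c


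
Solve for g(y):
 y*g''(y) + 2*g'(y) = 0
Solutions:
 g(y) = C1 + C2/y
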